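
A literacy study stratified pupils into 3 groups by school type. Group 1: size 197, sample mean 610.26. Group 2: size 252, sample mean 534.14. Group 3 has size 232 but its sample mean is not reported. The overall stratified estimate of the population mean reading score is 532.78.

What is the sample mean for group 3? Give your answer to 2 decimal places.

465.51

N = 197 + 252 + 232 = 681.
Overall total = μ·N = 532.78·681 = 362823.18.
Subtract the known strata: 197·610.26 + 252·534.14 = 254824.5.
Remaining total for group 3: 362823.18 − 254824.5 = 107998.68.
Divide by its size: 107998.68 / 232 = 465.5116... → 465.51.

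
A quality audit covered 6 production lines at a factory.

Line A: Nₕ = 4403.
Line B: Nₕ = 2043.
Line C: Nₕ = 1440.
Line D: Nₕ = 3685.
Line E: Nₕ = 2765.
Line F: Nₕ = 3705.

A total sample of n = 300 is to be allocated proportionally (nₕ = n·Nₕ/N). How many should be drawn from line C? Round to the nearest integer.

24

N = 4403 + 2043 + 1440 + 3685 + 2765 + 3705 = 18041.
n_C = 300·1440/18041 = 23.945... → 24.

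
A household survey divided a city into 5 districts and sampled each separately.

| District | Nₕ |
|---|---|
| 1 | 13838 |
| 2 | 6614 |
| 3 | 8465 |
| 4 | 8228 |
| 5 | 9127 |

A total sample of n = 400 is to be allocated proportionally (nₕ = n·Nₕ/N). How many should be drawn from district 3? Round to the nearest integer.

N = 13838 + 6614 + 8465 + 8228 + 9127 = 46272.
n_3 = 400·8465/46272 = 73.176... → 73.

73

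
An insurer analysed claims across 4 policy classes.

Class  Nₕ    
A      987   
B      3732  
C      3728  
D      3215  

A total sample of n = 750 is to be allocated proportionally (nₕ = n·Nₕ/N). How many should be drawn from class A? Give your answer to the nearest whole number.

63

N = 987 + 3732 + 3728 + 3215 = 11662.
n_A = 750·987/11662 = 63.475... → 63.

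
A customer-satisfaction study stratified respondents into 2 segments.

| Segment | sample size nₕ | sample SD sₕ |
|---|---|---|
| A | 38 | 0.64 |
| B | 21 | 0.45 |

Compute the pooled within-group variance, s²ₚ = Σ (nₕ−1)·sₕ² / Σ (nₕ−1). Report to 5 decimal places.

0.33693

Degrees of freedom: 37 + 20 = 57.
Σ(nₕ−1)sₕ² = 37·0.4096 + 20·0.2025 = 19.2052.
s²ₚ = 19.2052 / 57 = 0.3369333... → 0.33693.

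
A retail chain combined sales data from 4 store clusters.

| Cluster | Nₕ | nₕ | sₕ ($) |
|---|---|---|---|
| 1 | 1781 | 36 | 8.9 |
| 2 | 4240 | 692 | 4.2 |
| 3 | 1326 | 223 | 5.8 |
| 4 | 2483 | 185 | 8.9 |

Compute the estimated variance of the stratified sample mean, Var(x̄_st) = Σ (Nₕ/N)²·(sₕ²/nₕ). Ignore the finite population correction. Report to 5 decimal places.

N = 9830; Wₕ = Nₕ/N.
cluster 1: (1781/9830)²·8.9²/36 = 0.07222679
cluster 2: (4240/9830)²·4.2²/692 = 0.00474261
cluster 3: (1326/9830)²·5.8²/223 = 0.00274493
cluster 4: (2483/9830)²·8.9²/185 = 0.02731836
Sum = 0.10703269 → 0.10703.

0.10703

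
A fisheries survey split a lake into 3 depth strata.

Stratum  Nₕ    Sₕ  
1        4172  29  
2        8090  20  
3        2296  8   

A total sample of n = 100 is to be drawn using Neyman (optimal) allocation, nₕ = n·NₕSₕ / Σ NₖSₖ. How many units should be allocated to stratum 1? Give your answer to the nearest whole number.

40

1: NₕSₕ = 4172·29 = 120988
2: NₕSₕ = 8090·20 = 161800
3: NₕSₕ = 2296·8 = 18368
Σ NₕSₕ = 301156.
n_1 = 100·120988/301156 = 40.175... → 40.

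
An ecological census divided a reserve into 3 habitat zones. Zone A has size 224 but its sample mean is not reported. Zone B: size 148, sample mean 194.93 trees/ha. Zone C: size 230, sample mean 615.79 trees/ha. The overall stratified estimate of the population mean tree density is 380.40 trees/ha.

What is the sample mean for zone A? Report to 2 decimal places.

261.25

Σ Nₕx̄ₕ = N·μ, so 224·x̄_A = 602·380.40 − (148·194.93 + 230·615.79).
= 229000.8 − 170481.34 = 58519.46.
x̄_A = 58519.46 / 224 = 261.2476... → 261.25.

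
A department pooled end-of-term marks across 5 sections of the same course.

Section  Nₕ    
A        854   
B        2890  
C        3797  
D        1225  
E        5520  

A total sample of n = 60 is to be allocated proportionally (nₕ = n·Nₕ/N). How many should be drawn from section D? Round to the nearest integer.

5

Share of section D = 1225/14286 = 0.08575.
Allocate 60 × 0.08575 = 5.145... → 5.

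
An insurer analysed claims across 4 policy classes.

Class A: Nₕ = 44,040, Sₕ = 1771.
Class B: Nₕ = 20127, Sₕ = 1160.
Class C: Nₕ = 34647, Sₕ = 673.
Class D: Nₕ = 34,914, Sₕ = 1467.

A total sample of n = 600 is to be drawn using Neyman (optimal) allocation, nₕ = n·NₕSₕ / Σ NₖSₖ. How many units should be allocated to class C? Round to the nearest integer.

80

Σ NₕSₕ = 44040·1771 + 20127·1160 + 34647·673 + 34914·1467 = 175878429.
Share for C: 23317431/175878429 = 0.13258.
n_C = 600 × 0.13258 = 79.546... → 80.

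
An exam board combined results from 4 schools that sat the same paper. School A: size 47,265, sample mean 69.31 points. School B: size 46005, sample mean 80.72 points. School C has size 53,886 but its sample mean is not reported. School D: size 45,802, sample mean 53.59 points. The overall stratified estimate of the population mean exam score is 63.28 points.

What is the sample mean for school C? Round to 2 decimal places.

Σ Nₕx̄ₕ = N·μ, so 53886·x̄_C = 192958·63.28 − (47265·69.31 + 46005·80.72 + 45802·53.59).
= 12210382.24 − 9443989.93 = 2766392.31.
x̄_C = 2766392.31 / 53886 = 51.3379... → 51.34.

51.34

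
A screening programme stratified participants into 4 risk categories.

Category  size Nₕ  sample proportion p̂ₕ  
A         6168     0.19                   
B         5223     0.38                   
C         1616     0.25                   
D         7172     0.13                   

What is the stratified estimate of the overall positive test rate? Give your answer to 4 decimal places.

0.2227

N = 6168 + 5223 + 1616 + 7172 = 20179.
Overall proportion = Σ (Nₕ/N)·p̂ₕ.
Σ Nₕp̂ₕ = 1171.92 + 1984.74 + 404 + 932.36 = 4493.02.
4493.02 / 20179 = 0.222658... → 0.2227.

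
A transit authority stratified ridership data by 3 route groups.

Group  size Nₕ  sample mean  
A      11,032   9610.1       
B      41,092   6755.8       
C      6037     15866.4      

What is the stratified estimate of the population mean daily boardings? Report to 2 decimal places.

x̄_st = (Σ Nₕx̄ₕ) / (Σ Nₕ) = (11032·9610.1 + 41092·6755.8 + 6037·15866.4) / 58161
= 479413413.6 / 58161 = 8242.8674... → 8242.87.

8242.87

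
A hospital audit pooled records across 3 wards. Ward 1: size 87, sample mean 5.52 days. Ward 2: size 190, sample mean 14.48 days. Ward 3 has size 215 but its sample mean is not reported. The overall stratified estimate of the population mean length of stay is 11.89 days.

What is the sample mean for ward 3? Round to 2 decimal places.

N = 87 + 190 + 215 = 492.
Overall total = μ·N = 11.89·492 = 5849.88.
Subtract the known strata: 87·5.52 + 190·14.48 = 3231.44.
Remaining total for ward 3: 5849.88 − 3231.44 = 2618.44.
Divide by its size: 2618.44 / 215 = 12.1788... → 12.18.

12.18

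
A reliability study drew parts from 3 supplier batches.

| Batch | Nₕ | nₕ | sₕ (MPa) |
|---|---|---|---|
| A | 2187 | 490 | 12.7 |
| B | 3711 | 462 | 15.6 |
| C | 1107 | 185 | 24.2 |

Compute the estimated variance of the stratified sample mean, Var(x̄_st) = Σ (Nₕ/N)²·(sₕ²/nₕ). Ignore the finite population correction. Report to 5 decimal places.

N = 7005; Wₕ = Nₕ/N.
batch A: (2187/7005)²·12.7²/490 = 0.03208431
batch B: (3711/7005)²·15.6²/462 = 0.14783350
batch C: (1107/7005)²·24.2²/185 = 0.07905657
Sum = 0.25897437 → 0.25897.

0.25897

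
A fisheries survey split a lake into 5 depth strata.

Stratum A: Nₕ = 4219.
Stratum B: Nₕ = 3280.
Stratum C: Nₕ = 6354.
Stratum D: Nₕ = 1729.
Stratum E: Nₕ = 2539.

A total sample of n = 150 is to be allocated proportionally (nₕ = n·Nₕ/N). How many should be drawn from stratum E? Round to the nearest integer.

21

N = 4219 + 3280 + 6354 + 1729 + 2539 = 18121.
n_E = 150·2539/18121 = 21.017... → 21.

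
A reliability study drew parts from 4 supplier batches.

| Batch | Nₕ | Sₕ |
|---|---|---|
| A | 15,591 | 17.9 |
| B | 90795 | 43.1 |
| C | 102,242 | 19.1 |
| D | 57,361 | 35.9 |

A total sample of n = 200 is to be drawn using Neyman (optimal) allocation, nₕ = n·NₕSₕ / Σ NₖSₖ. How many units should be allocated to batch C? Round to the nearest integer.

A: NₕSₕ = 15591·17.9 = 279078.9
B: NₕSₕ = 90795·43.1 = 3913264.5
C: NₕSₕ = 102242·19.1 = 1952822.2
D: NₕSₕ = 57361·35.9 = 2059259.9
Σ NₕSₕ = 8204425.5.
n_C = 200·1952822.2/8204425.5 = 47.604... → 48.

48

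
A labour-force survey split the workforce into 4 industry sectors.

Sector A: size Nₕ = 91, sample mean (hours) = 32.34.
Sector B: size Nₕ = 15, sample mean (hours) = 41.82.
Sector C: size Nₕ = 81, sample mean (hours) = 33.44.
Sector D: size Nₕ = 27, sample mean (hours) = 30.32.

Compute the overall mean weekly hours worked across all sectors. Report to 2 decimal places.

33.17

N = 91 + 15 + 81 + 27 = 214.
Weight each subgroup mean by Nₕ/N and sum.
Σ Nₕx̄ₕ = 91·32.34 + 15·41.82 + 81·33.44 + 27·30.32 = 2942.94 + 627.3 + 2708.64 + 818.64 = 7097.52.
Divide by N: 7097.52 / 214 = 33.1660... → 33.17.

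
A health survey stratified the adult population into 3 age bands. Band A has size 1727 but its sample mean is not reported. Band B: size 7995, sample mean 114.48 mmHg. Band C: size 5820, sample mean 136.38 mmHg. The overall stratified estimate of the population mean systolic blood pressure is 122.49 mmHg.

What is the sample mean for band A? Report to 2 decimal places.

Σ Nₕx̄ₕ = N·μ, so 1727·x̄_A = 15542·122.49 − (7995·114.48 + 5820·136.38).
= 1903739.58 − 1708999.2 = 194740.38.
x̄_A = 194740.38 / 1727 = 112.7622... → 112.76.

112.76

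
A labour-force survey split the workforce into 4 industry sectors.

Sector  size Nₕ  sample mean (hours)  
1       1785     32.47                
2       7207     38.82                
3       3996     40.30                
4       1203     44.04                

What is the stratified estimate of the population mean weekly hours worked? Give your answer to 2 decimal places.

38.88

N = 1785 + 7207 + 3996 + 1203 = 14191.
The stratified mean weights each stratum mean by its population share Nₕ/N.
Σ Nₕx̄ₕ = 1785·32.47 + 7207·38.82 + 3996·40.30 + 1203·44.04 = 57958.95 + 279775.74 + 161038.8 + 52980.12 = 551753.61.
Divide by N: 551753.61 / 14191 = 38.8805... → 38.88.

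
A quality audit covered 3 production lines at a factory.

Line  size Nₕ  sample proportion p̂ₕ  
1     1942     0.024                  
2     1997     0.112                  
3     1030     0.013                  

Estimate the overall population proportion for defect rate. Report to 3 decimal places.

0.057

N = 1942 + 1997 + 1030 = 4969.
Overall proportion = Σ (Nₕ/N)·p̂ₕ.
Σ Nₕp̂ₕ = 46.608 + 223.664 + 13.39 = 283.662.
283.662 / 4969 = 0.05709... → 0.057.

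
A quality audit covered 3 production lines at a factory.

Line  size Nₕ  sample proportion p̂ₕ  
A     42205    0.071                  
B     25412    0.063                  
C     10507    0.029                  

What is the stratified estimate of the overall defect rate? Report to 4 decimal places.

N = 42205 + 25412 + 10507 = 78124.
Overall proportion = Σ (Nₕ/N)·p̂ₕ.
Σ Nₕp̂ₕ = 2996.555 + 1600.956 + 304.703 = 4902.214.
4902.214 / 78124 = 0.062749... → 0.0627.

0.0627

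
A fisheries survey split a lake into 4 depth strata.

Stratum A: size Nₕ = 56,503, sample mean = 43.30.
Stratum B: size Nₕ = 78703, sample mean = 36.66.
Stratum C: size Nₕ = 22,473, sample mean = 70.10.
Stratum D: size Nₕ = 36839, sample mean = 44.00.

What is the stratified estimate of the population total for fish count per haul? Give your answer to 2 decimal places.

8528105.18

A: 56503·43.30 = 2446579.9
B: 78703·36.66 = 2885251.98
C: 22473·70.10 = 1575357.3
D: 36839·44.00 = 1620916
τ̂ = Σ Nₕx̄ₕ = 8528105.18.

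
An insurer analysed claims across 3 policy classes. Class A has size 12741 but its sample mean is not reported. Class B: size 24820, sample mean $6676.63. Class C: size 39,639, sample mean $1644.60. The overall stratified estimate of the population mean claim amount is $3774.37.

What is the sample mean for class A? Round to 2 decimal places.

Σ Nₕx̄ₕ = N·μ, so 12741·x̄_A = 77200·3774.37 − (24820·6676.63 + 39639·1644.60).
= 291381364 − 230904256 = 60477108.
x̄_A = 60477108 / 12741 = 4746.6532... → 4746.65.

4746.65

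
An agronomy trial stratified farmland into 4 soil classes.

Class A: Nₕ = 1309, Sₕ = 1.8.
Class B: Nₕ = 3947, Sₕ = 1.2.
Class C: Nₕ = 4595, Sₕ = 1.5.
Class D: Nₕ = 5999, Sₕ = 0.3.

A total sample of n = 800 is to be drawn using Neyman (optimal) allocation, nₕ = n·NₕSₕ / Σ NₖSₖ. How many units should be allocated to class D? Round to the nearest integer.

A: NₕSₕ = 1309·1.8 = 2356.2
B: NₕSₕ = 3947·1.2 = 4736.4
C: NₕSₕ = 4595·1.5 = 6892.5
D: NₕSₕ = 5999·0.3 = 1799.7
Σ NₕSₕ = 15784.8.
n_D = 800·1799.7/15784.8 = 91.212... → 91.

91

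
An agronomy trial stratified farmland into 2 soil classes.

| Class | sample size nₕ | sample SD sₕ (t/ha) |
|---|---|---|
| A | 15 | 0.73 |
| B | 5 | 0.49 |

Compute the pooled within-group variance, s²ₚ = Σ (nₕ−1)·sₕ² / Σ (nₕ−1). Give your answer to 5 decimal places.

0.46783

A: (15−1)·0.73² = 14·0.5329 = 7.4606
B: (5−1)·0.49² = 4·0.2401 = 0.9604
Numerator = 8.421; denominator = Σ(nₕ−1) = 18.
s²ₚ = 8.421/18 = 0.4678333... → 0.46783.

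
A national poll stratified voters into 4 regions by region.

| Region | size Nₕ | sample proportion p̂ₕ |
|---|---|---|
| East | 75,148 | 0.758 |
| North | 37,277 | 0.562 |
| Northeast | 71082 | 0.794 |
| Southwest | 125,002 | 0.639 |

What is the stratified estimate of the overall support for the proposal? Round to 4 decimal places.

0.6944

Wₕ = Nₕ/N with N = 308509: 0.2436, 0.1208, 0.2304, 0.4052.
p̂_st = 0.2436·0.758 + 0.1208·0.562 + 0.2304·0.794 + 0.4052·0.639 ≈ 0.694395... → 0.6944.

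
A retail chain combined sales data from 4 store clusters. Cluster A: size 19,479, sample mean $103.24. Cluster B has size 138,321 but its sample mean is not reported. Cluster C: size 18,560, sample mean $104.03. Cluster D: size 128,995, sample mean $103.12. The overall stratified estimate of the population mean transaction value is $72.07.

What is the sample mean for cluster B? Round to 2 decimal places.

Σ Nₕx̄ₕ = N·μ, so 138321·x̄_B = 305355·72.07 − (19479·103.24 + 18560·104.03 + 128995·103.12).
= 22006934.85 − 17243773.16 = 4763161.69.
x̄_B = 4763161.69 / 138321 = 34.4356... → 34.44.

34.44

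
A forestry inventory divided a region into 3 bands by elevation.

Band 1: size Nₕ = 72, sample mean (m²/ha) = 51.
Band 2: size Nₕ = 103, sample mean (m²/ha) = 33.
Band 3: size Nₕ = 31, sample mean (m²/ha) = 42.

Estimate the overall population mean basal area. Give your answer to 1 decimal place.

N = 72 + 103 + 31 = 206.
The stratified mean weights each stratum mean by its population share Nₕ/N.
Σ Nₕx̄ₕ = 72·51 + 103·33 + 31·42 = 3672 + 3399 + 1302 = 8373.
Divide by N: 8373 / 206 = 40.646... → 40.6.

40.6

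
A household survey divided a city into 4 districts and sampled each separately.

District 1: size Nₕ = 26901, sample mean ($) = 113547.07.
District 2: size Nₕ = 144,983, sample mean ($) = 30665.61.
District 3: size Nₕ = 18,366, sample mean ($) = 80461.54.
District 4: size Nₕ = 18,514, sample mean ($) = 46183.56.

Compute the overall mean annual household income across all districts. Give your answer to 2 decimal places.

N = 208764; weights Wₕ = Nₕ/N = (0.1289, 0.6945, 0.0880, 0.0887).
x̄_st = Σ Wₕ·x̄ₕ = 0.1289·113547.07 + 0.6945·30665.61 + 0.0880·80461.54 + 0.0887·46183.56 ≈ 47102.5701...
→ 47102.57.

47102.57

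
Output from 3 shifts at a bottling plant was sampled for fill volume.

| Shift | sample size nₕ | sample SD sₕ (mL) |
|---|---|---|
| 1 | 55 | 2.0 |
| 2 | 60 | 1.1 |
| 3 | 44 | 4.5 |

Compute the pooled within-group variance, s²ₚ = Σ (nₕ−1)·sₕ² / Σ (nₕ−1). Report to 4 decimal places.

1: (55−1)·2.0² = 54·4 = 216
2: (60−1)·1.1² = 59·1.21 = 71.39
3: (44−1)·4.5² = 43·20.25 = 870.75
Numerator = 1158.14; denominator = Σ(nₕ−1) = 156.
s²ₚ = 1158.14/156 = 7.423974... → 7.4240.

7.4240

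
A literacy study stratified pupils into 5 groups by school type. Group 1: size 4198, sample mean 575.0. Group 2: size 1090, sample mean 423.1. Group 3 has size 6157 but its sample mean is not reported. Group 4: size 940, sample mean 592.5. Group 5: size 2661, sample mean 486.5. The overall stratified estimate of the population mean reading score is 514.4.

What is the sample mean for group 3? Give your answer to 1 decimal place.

489.4

N = 4198 + 1090 + 6157 + 940 + 2661 = 15046.
Overall total = μ·N = 514.4·15046 = 7739662.4.
Subtract the known strata: 4198·575.0 + 1090·423.1 + 940·592.5 + 2661·486.5 = 4726555.5.
Remaining total for group 3: 7739662.4 − 4726555.5 = 3013106.9.
Divide by its size: 3013106.9 / 6157 = 489.379... → 489.4.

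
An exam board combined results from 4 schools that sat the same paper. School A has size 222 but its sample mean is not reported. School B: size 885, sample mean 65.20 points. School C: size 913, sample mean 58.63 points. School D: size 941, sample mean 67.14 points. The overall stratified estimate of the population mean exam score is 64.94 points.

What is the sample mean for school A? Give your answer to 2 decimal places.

N = 222 + 885 + 913 + 941 = 2961.
Overall total = μ·N = 64.94·2961 = 192287.34.
Subtract the known strata: 885·65.20 + 913·58.63 + 941·67.14 = 174409.93.
Remaining total for school A: 192287.34 − 174409.93 = 17877.41.
Divide by its size: 17877.41 / 222 = 80.5289... → 80.53.

80.53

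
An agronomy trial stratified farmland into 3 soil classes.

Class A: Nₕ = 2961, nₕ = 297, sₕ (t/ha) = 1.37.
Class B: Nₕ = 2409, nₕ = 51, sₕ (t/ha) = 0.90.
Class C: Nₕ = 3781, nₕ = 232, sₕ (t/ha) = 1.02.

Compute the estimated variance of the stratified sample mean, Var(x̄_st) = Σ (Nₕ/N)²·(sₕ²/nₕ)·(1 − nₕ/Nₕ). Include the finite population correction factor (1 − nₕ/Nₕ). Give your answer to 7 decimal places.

0.0023912

N = 9151. Term for each stratum: Wₕ²sₕ²/nₕ·(1−nₕ/Nₕ).
Var(x̄_st) = 0.0005952785 + 0.0010773538 + 0.0007186012 = 0.0023912334 → 0.0023912.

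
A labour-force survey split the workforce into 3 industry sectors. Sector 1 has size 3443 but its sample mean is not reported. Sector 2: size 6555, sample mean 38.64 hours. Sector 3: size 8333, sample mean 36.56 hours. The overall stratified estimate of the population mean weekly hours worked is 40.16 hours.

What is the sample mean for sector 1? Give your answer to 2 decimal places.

51.77

Σ Nₕx̄ₕ = N·μ, so 3443·x̄_1 = 18331·40.16 − (6555·38.64 + 8333·36.56).
= 736172.96 − 557939.68 = 178233.28.
x̄_1 = 178233.28 / 3443 = 51.7669... → 51.77.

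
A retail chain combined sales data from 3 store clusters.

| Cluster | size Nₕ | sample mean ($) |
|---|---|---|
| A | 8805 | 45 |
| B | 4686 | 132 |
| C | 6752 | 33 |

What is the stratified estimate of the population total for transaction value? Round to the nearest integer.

Population total = Σ Nₕ·x̄ₕ (each stratum's size times its mean).
8805·45 + 4686·132 + 6752·33 = 396225 + 618552 + 222816 = 1237593.

1237593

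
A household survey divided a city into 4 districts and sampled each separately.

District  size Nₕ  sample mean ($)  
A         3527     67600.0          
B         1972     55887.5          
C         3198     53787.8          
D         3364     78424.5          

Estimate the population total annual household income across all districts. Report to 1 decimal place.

A: 3527·67600.0 = 238425200
B: 1972·55887.5 = 110210150
C: 3198·53787.8 = 172013384.4
D: 3364·78424.5 = 263820018
τ̂ = Σ Nₕx̄ₕ = 784468752.4.

784468752.4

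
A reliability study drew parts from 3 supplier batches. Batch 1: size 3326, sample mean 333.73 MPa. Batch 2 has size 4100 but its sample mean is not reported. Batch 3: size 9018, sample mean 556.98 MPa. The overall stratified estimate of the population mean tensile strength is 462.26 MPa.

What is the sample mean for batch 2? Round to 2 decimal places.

358.19

Σ Nₕx̄ₕ = N·μ, so 4100·x̄_2 = 16444·462.26 − (3326·333.73 + 9018·556.98).
= 7601403.44 − 6132831.62 = 1468571.82.
x̄_2 = 1468571.82 / 4100 = 358.1882... → 358.19.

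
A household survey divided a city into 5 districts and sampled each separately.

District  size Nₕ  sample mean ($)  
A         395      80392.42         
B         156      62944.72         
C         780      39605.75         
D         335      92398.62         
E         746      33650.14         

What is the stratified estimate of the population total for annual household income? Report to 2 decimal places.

Population total = Σ Nₕ·x̄ₕ (each stratum's size times its mean).
395·80392.42 + 156·62944.72 + 780·39605.75 + 335·92398.62 + 746·33650.14 = 31755005.9 + 9819376.32 + 30892485 + 30953537.7 + 25103004.44 = 128523409.36.

128523409.36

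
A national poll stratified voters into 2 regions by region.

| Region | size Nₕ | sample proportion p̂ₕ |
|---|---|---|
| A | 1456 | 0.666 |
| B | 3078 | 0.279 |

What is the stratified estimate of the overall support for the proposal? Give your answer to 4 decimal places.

N = 1456 + 3078 = 4534.
Overall proportion = Σ (Nₕ/N)·p̂ₕ.
Σ Nₕp̂ₕ = 969.696 + 858.762 = 1828.458.
1828.458 / 4534 = 0.403277... → 0.4033.

0.4033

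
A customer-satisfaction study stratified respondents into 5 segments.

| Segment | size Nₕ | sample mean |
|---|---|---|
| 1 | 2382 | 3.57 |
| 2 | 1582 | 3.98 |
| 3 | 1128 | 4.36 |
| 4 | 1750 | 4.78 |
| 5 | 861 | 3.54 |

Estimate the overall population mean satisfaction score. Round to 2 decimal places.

4.04

N = 2382 + 1582 + 1128 + 1750 + 861 = 7703.
The stratified mean weights each stratum mean by its population share Nₕ/N.
Σ Nₕx̄ₕ = 2382·3.57 + 1582·3.98 + 1128·4.36 + 1750·4.78 + 861·3.54 = 8503.74 + 6296.36 + 4918.08 + 8365 + 3047.94 = 31131.12.
Divide by N: 31131.12 / 7703 = 4.0414... → 4.04.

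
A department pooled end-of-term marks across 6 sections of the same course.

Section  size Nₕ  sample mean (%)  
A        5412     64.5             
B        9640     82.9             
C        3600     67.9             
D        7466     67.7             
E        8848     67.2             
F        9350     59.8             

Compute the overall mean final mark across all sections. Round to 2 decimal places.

68.87

N = 44316; weights Wₕ = Nₕ/N = (0.1221, 0.2175, 0.0812, 0.1685, 0.1997, 0.2110).
x̄_st = Σ Wₕ·x̄ₕ = 0.1221·64.5 + 0.2175·82.9 + 0.0812·67.9 + 0.1685·67.7 + 0.1997·67.2 + 0.2110·59.8 ≈ 68.8653...
→ 68.87.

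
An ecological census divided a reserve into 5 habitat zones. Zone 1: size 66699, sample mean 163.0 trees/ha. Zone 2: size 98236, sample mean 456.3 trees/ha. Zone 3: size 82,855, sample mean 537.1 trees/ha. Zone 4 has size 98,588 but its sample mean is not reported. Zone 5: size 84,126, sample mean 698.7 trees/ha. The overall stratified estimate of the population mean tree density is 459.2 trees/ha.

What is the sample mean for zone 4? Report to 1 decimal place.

392.6

Σ Nₕx̄ₕ = N·μ, so 98588·x̄_4 = 430504·459.2 − (66699·163.0 + 98236·456.3 + 82855·537.1 + 84126·698.7).
= 197687436.8 − 158977280.5 = 38710156.3.
x̄_4 = 38710156.3 / 98588 = 392.646... → 392.6.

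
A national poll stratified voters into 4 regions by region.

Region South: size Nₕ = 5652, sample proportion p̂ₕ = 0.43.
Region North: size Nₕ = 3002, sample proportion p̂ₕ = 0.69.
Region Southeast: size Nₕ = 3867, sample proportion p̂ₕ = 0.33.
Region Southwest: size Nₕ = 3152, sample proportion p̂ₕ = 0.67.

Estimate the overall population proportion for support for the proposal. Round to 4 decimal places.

0.5034

Wₕ = Nₕ/N with N = 15673: 0.3606, 0.1915, 0.2467, 0.2011.
p̂_st = 0.3606·0.43 + 0.1915·0.69 + 0.2467·0.33 + 0.2011·0.67 ≈ 0.503394... → 0.5034.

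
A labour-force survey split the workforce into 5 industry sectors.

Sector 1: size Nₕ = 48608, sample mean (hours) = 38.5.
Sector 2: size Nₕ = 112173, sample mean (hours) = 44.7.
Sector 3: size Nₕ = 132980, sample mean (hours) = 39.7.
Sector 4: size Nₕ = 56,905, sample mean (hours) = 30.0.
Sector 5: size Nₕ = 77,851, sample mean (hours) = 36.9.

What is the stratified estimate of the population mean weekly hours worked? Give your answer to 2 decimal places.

N = 48608 + 112173 + 132980 + 56905 + 77851 = 428517.
Weight each subgroup mean by Nₕ/N and sum.
Σ Nₕx̄ₕ = 48608·38.5 + 112173·44.7 + 132980·39.7 + 56905·30.0 + 77851·36.9 = 1871408 + 5014133.1 + 5279306 + 1707150 + 2872701.9 = 16744699.
Divide by N: 16744699 / 428517 = 39.0759... → 39.08.

39.08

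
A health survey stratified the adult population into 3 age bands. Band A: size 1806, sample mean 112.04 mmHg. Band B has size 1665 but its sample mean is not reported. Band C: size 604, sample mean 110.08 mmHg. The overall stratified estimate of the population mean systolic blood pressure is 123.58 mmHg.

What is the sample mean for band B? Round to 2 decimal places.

140.99

N = 1806 + 1665 + 604 = 4075.
Overall total = μ·N = 123.58·4075 = 503588.5.
Subtract the known strata: 1806·112.04 + 604·110.08 = 268832.56.
Remaining total for band B: 503588.5 − 268832.56 = 234755.94.
Divide by its size: 234755.94 / 1665 = 140.9946... → 140.99.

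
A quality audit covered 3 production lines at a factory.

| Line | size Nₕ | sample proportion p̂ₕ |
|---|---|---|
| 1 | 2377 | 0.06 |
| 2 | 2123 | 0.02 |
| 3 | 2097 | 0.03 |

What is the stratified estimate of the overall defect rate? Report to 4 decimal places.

N = 2377 + 2123 + 2097 = 6597.
Overall proportion = Σ (Nₕ/N)·p̂ₕ.
Σ Nₕp̂ₕ = 142.62 + 42.46 + 62.91 = 247.99.
247.99 / 6597 = 0.037591... → 0.0376.

0.0376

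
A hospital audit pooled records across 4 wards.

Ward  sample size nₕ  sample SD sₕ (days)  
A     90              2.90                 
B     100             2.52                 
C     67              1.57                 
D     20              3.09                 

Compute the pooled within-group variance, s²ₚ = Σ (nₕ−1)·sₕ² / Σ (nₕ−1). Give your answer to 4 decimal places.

6.3050

A: (90−1)·2.90² = 89·8.41 = 748.49
B: (100−1)·2.52² = 99·6.3504 = 628.6896
C: (67−1)·1.57² = 66·2.4649 = 162.6834
D: (20−1)·3.09² = 19·9.5481 = 181.4139
Numerator = 1721.2769; denominator = Σ(nₕ−1) = 273.
s²ₚ = 1721.2769/273 = 6.305044... → 6.3050.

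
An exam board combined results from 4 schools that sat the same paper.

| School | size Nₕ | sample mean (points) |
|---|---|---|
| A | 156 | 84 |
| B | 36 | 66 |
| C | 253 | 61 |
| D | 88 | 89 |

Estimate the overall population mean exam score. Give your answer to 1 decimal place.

N = 156 + 36 + 253 + 88 = 533.
The stratified mean weights each stratum mean by its population share Nₕ/N.
Σ Nₕx̄ₕ = 156·84 + 36·66 + 253·61 + 88·89 = 13104 + 2376 + 15433 + 7832 = 38745.
Divide by N: 38745 / 533 = 72.692... → 72.7.

72.7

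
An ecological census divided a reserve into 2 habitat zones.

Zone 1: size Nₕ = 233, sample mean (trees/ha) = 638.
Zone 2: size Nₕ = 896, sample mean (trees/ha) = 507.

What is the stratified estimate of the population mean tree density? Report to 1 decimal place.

534.0

N = 233 + 896 = 1129.
The stratified mean weights each stratum mean by its population share Nₕ/N.
Σ Nₕx̄ₕ = 233·638 + 896·507 = 148654 + 454272 = 602926.
Divide by N: 602926 / 1129 = 534.035... → 534.0.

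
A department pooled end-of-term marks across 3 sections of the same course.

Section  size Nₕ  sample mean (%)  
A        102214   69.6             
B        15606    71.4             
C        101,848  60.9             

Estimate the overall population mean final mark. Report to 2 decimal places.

65.69

N = 219668; weights Wₕ = Nₕ/N = (0.4653, 0.0710, 0.4636).
x̄_st = Σ Wₕ·x̄ₕ = 0.4653·69.6 + 0.0710·71.4 + 0.4636·60.9 ≈ 65.6942...
→ 65.69.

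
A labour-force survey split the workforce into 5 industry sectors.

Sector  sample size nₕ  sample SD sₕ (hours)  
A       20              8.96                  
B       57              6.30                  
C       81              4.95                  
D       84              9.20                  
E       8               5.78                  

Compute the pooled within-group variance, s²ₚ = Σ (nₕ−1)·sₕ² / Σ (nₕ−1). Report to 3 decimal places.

Degrees of freedom: 19 + 56 + 80 + 83 + 7 = 245.
Σ(nₕ−1)sₕ² = 19·80.2816 + 56·39.69 + 80·24.5025 + 83·84.64 + 7·33.4084 = 12967.1692.
s²ₚ = 12967.1692 / 245 = 52.92722... → 52.927.

52.927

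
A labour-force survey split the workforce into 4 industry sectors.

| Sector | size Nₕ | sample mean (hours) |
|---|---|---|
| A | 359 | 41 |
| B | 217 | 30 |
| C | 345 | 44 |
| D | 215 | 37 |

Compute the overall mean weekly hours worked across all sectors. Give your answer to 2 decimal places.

39.05

x̄_st = (Σ Nₕx̄ₕ) / (Σ Nₕ) = (359·41 + 217·30 + 345·44 + 215·37) / 1136
= 44364 / 1136 = 39.0528... → 39.05.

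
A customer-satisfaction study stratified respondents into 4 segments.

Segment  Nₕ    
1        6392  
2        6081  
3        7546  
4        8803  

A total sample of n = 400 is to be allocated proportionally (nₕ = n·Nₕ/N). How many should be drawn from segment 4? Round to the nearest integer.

N = 6392 + 6081 + 7546 + 8803 = 28822.
n_4 = 400·8803/28822 = 122.171... → 122.

122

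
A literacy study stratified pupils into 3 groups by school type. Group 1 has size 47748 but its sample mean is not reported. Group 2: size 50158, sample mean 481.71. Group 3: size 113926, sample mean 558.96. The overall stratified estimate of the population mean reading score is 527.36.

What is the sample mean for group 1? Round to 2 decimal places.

N = 47748 + 50158 + 113926 = 211832.
Overall total = μ·N = 527.36·211832 = 111711723.52.
Subtract the known strata: 50158·481.71 + 113926·558.96 = 87841687.14.
Remaining total for group 1: 111711723.52 − 87841687.14 = 23870036.38.
Divide by its size: 23870036.38 / 47748 = 499.9170... → 499.92.

499.92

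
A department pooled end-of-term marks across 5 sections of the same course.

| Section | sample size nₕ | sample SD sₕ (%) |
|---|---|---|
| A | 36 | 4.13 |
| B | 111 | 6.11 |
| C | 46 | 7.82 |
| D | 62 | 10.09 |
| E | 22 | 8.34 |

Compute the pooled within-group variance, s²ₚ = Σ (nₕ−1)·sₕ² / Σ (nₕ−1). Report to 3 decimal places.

55.612

A: (36−1)·4.13² = 35·17.0569 = 596.9915
B: (111−1)·6.11² = 110·37.3321 = 4106.531
C: (46−1)·7.82² = 45·61.1524 = 2751.858
D: (62−1)·10.09² = 61·101.8081 = 6210.2941
E: (22−1)·8.34² = 21·69.5556 = 1460.6676
Numerator = 15126.3422; denominator = Σ(nₕ−1) = 272.
s²ₚ = 15126.3422/272 = 55.61155... → 55.612.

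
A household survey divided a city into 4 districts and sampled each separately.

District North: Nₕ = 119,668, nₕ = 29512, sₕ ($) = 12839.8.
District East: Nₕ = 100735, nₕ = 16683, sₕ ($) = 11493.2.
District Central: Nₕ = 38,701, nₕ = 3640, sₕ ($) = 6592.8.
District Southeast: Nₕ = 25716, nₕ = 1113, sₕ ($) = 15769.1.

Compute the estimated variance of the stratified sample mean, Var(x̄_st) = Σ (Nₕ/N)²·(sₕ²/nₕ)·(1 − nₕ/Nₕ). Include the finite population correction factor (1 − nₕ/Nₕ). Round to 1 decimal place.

3511.6

N = 284820; Wₕ = Nₕ/N.
district North: (119668/284820)²·12839.8²/29512·(1 − 29512/119668) = 742.9329
district East: (100735/284820)²·11493.2²/16683·(1 − 16683/100735) = 826.4094
district Central: (38701/284820)²·6592.8²/3640·(1 − 3640/38701) = 199.7303
district Southeast: (25716/284820)²·15769.1²/1113·(1 − 1113/25716) = 1742.4855
Sum = 3511.5581 → 3511.6.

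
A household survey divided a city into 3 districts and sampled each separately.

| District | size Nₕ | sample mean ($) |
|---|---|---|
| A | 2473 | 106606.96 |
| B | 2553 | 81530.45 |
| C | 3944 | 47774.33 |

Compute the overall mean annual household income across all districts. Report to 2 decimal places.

73601.81

N = 2473 + 2553 + 3944 = 8970.
The stratified mean weights each stratum mean by its population share Nₕ/N.
Σ Nₕx̄ₕ = 2473·106606.96 + 2553·81530.45 + 3944·47774.33 = 263639012.08 + 208147238.85 + 188421957.52 = 660208208.45.
Divide by N: 660208208.45 / 8970 = 73601.8070... → 73601.81.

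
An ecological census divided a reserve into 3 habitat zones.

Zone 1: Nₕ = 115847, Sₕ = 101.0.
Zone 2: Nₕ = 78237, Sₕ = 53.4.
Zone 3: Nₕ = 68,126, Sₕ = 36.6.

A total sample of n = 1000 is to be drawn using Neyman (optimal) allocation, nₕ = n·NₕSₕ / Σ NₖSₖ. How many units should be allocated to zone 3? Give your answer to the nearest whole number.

136

Σ NₕSₕ = 115847·101.0 + 78237·53.4 + 68126·36.6 = 18371814.4.
Share for 3: 2493411.6/18371814.4 = 0.13572.
n_3 = 1000 × 0.13572 = 135.719... → 136.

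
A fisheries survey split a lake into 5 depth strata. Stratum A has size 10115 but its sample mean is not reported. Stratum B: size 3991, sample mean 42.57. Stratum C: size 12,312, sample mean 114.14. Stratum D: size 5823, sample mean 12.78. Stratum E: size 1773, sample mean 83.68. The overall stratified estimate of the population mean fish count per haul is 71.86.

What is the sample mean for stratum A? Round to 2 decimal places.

Σ Nₕx̄ₕ = N·μ, so 10115·x̄_A = 34014·71.86 − (3991·42.57 + 12312·114.14 + 5823·12.78 + 1773·83.68).
= 2444246.04 − 1797971.13 = 646274.91.
x̄_A = 646274.91 / 10115 = 63.8927... → 63.89.

63.89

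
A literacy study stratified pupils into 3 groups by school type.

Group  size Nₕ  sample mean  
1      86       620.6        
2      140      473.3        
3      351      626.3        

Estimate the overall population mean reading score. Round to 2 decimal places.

588.33

N = 86 + 140 + 351 = 577.
Overall mean = Σ (Nₕ/N)·x̄ₕ — weight by population share, not a simple average.
Σ Nₕx̄ₕ = 86·620.6 + 140·473.3 + 351·626.3 = 53371.6 + 66262 + 219831.3 = 339464.9.
Divide by N: 339464.9 / 577 = 588.3274... → 588.33.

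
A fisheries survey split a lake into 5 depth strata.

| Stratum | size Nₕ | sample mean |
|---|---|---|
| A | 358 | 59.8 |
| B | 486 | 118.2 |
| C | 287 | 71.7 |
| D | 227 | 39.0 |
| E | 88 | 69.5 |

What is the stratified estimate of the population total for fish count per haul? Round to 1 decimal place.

114400.5

A: 358·59.8 = 21408.4
B: 486·118.2 = 57445.2
C: 287·71.7 = 20577.9
D: 227·39.0 = 8853
E: 88·69.5 = 6116
τ̂ = Σ Nₕx̄ₕ = 114400.5.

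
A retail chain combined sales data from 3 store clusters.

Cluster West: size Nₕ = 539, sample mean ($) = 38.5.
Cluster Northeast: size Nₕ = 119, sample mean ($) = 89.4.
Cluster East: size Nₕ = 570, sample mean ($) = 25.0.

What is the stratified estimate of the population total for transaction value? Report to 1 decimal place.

West: 539·38.5 = 20751.5
Northeast: 119·89.4 = 10638.6
East: 570·25.0 = 14250
τ̂ = Σ Nₕx̄ₕ = 45640.1.

45640.1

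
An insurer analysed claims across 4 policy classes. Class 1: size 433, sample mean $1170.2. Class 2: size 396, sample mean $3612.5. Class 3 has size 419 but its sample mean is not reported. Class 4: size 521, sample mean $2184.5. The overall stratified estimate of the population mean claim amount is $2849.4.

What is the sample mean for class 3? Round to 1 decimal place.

4690.3

Σ Nₕx̄ₕ = N·μ, so 419·x̄_3 = 1769·2849.4 − (433·1170.2 + 396·3612.5 + 521·2184.5).
= 5040588.6 − 3075371.1 = 1965217.5.
x̄_3 = 1965217.5 / 419 = 4690.257... → 4690.3.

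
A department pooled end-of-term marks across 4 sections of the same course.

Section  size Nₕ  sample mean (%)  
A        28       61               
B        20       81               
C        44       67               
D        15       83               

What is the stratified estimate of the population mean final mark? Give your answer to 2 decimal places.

70.29

N = 107; weights Wₕ = Nₕ/N = (0.2617, 0.1869, 0.4112, 0.1402).
x̄_st = Σ Wₕ·x̄ₕ = 0.2617·61 + 0.1869·81 + 0.4112·67 + 0.1402·83 ≈ 70.2897...
→ 70.29.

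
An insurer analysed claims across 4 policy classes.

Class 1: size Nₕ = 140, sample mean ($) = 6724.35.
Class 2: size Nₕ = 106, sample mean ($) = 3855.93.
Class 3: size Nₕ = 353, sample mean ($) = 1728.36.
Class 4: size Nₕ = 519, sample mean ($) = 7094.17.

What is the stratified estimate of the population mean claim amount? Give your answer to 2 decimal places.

5046.62

N = 1118; weights Wₕ = Nₕ/N = (0.1252, 0.0948, 0.3157, 0.4642).
x̄_st = Σ Wₕ·x̄ₕ = 0.1252·6724.35 + 0.0948·3855.93 + 0.3157·1728.36 + 0.4642·7094.17 ≈ 5046.6215...
→ 5046.62.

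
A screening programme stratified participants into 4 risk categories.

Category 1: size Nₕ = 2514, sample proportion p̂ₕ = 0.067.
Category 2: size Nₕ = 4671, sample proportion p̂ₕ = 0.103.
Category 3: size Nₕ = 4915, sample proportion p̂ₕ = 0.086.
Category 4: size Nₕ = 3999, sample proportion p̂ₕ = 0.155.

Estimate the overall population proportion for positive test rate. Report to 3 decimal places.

N = 2514 + 4671 + 4915 + 3999 = 16099.
Overall proportion = Σ (Nₕ/N)·p̂ₕ.
Σ Nₕp̂ₕ = 168.438 + 481.113 + 422.69 + 619.845 = 1692.086.
1692.086 / 16099 = 0.10511... → 0.105.

0.105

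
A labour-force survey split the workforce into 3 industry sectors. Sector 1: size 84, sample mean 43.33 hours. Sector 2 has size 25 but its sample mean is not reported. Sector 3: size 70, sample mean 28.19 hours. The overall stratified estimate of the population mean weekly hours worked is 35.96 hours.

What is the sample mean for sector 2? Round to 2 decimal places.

32.95

N = 84 + 25 + 70 = 179.
Overall total = μ·N = 35.96·179 = 6436.84.
Subtract the known strata: 84·43.33 + 70·28.19 = 5613.02.
Remaining total for sector 2: 6436.84 − 5613.02 = 823.82.
Divide by its size: 823.82 / 25 = 32.9528 → 32.95.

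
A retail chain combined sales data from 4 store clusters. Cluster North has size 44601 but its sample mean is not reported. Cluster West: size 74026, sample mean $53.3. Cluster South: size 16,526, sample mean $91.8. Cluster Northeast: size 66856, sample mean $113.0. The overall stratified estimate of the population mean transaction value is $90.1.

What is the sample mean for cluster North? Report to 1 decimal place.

116.2

N = 44601 + 74026 + 16526 + 66856 = 202009.
Overall total = μ·N = 90.1·202009 = 18201010.9.
Subtract the known strata: 74026·53.3 + 16526·91.8 + 66856·113.0 = 13017400.6.
Remaining total for cluster North: 18201010.9 − 13017400.6 = 5183610.3.
Divide by its size: 5183610.3 / 44601 = 116.222... → 116.2.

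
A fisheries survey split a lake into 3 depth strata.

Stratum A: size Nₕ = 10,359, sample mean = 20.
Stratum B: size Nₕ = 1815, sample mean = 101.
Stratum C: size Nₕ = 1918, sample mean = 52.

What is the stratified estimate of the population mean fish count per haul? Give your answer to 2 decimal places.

34.79

N = 14092; weights Wₕ = Nₕ/N = (0.7351, 0.1288, 0.1361).
x̄_st = Σ Wₕ·x̄ₕ = 0.7351·20 + 0.1288·101 + 0.1361·52 ≈ 34.7879...
→ 34.79.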